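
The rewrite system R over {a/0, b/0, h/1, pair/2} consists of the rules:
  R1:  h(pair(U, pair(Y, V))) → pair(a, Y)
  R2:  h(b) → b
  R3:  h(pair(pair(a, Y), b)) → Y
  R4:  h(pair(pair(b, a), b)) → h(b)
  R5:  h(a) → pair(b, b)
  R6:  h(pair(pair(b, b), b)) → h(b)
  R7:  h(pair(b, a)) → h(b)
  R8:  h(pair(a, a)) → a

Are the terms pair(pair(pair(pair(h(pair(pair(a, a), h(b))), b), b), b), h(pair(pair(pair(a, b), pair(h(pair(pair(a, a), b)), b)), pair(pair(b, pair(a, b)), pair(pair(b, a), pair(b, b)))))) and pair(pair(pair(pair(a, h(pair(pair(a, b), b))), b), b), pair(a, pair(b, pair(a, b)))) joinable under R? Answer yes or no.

Reduce t₁ = pair(pair(pair(pair(h(pair(pair(a, a), h(b))), b), b), b), h(pair(pair(pair(a, b), pair(h(pair(pair(a, a), b)), b)), pair(pair(b, pair(a, b)), pair(pair(b, a), pair(b, b)))))):
1. pair(pair(pair(pair(h(pair(pair(a, a), h(b))), b), b), b), h(pair(pair(pair(a, b), pair(h(pair(pair(a, a), b)), b)), pair(pair(b, pair(a, b)), pair(pair(b, a), pair(b, b))))))  →  pair(pair(pair(pair(h(pair(pair(a, a), b)), b), b), b), h(pair(pair(pair(a, b), pair(h(pair(pair(a, a), b)), b)), pair(pair(b, pair(a, b)), pair(pair(b, a), pair(b, b))))))   [R2 at 1.1.1.1.1.2]
2. pair(pair(pair(pair(h(pair(pair(a, a), b)), b), b), b), h(pair(pair(pair(a, b), pair(h(pair(pair(a, a), b)), b)), pair(pair(b, pair(a, b)), pair(pair(b, a), pair(b, b))))))  →  pair(pair(pair(pair(a, b), b), b), h(pair(pair(pair(a, b), pair(h(pair(pair(a, a), b)), b)), pair(pair(b, pair(a, b)), pair(pair(b, a), pair(b, b))))))   [R3 at 1.1.1.1]
3. pair(pair(pair(pair(a, b), b), b), h(pair(pair(pair(a, b), pair(h(pair(pair(a, a), b)), b)), pair(pair(b, pair(a, b)), pair(pair(b, a), pair(b, b))))))  →  pair(pair(pair(pair(a, b), b), b), pair(a, pair(b, pair(a, b))))   [R1 at 2]

Reduce t₂ = pair(pair(pair(pair(a, h(pair(pair(a, b), b))), b), b), pair(a, pair(b, pair(a, b)))):
1. pair(pair(pair(pair(a, h(pair(pair(a, b), b))), b), b), pair(a, pair(b, pair(a, b))))  →  pair(pair(pair(pair(a, b), b), b), pair(a, pair(b, pair(a, b))))   [R3 at 1.1.1.2]

yes — NF(t₁) = pair(pair(pair(pair(a, b), b), b), pair(a, pair(b, pair(a, b)))), NF(t₂) = pair(pair(pair(pair(a, b), b), b), pair(a, pair(b, pair(a, b))))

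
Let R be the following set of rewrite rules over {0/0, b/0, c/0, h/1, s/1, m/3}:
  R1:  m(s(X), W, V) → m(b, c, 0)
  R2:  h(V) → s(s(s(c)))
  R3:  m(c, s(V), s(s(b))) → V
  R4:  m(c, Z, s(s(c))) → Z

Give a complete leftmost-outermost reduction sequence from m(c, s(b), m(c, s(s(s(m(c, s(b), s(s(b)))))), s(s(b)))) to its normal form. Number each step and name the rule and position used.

b

1. m(c, s(b), m(c, s(s(s(m(c, s(b), s(s(b)))))), s(s(b))))  →  m(c, s(b), s(s(m(c, s(b), s(s(b))))))   [R3 at 3]
2. m(c, s(b), s(s(m(c, s(b), s(s(b))))))  →  m(c, s(b), s(s(b)))   [R3 at 3.1.1]
3. m(c, s(b), s(s(b)))  →  b   [R3 at ε]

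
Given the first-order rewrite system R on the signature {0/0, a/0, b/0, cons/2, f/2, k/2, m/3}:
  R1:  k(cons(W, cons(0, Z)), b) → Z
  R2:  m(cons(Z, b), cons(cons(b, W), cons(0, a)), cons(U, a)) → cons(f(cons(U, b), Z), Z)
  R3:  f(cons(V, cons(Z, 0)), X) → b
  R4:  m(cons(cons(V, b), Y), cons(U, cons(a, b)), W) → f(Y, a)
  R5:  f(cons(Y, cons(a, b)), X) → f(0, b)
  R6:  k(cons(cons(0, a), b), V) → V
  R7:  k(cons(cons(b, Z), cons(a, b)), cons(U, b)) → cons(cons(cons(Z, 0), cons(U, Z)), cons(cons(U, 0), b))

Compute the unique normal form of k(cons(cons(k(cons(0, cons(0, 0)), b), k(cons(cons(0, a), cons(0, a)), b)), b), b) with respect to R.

1. k(cons(cons(k(cons(0, cons(0, 0)), b), k(cons(cons(0, a), cons(0, a)), b)), b), b)  →  k(cons(cons(0, k(cons(cons(0, a), cons(0, a)), b)), b), b)   [R1 at 1.1.1]
2. k(cons(cons(0, k(cons(cons(0, a), cons(0, a)), b)), b), b)  →  k(cons(cons(0, a), b), b)   [R1 at 1.1.2]
3. k(cons(cons(0, a), b), b)  →  b   [R6 at ε]

b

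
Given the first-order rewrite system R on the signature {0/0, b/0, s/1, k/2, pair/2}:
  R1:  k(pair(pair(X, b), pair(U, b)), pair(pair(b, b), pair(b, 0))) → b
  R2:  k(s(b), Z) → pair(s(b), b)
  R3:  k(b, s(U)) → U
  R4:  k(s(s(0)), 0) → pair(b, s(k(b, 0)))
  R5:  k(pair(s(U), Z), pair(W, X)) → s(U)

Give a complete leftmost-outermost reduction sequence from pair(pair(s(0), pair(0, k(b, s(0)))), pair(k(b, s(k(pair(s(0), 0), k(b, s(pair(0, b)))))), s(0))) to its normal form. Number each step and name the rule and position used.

pair(pair(s(0), pair(0, 0)), pair(s(0), s(0)))

1. pair(pair(s(0), pair(0, k(b, s(0)))), pair(k(b, s(k(pair(s(0), 0), k(b, s(pair(0, b)))))), s(0)))  →  pair(pair(s(0), pair(0, 0)), pair(k(b, s(k(pair(s(0), 0), k(b, s(pair(0, b)))))), s(0)))   [R3 at 1.2.2]
2. pair(pair(s(0), pair(0, 0)), pair(k(b, s(k(pair(s(0), 0), k(b, s(pair(0, b)))))), s(0)))  →  pair(pair(s(0), pair(0, 0)), pair(k(pair(s(0), 0), k(b, s(pair(0, b)))), s(0)))   [R3 at 2.1]
3. pair(pair(s(0), pair(0, 0)), pair(k(pair(s(0), 0), k(b, s(pair(0, b)))), s(0)))  →  pair(pair(s(0), pair(0, 0)), pair(k(pair(s(0), 0), pair(0, b)), s(0)))   [R3 at 2.1.2]
4. pair(pair(s(0), pair(0, 0)), pair(k(pair(s(0), 0), pair(0, b)), s(0)))  →  pair(pair(s(0), pair(0, 0)), pair(s(0), s(0)))   [R5 at 2.1]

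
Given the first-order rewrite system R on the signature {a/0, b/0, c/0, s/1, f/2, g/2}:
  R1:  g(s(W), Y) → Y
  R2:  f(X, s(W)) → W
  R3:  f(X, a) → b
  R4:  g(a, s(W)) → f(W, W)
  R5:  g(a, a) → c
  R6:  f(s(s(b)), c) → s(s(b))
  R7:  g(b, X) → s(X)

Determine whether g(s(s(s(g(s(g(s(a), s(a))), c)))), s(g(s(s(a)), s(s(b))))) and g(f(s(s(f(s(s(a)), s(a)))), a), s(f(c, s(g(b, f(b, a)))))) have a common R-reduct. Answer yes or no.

Reduce t₁ = g(s(s(s(g(s(g(s(a), s(a))), c)))), s(g(s(s(a)), s(s(b))))):
1. g(s(s(s(g(s(g(s(a), s(a))), c)))), s(g(s(s(a)), s(s(b)))))  →  s(g(s(s(a)), s(s(b))))   [R1 at ε]
2. s(g(s(s(a)), s(s(b))))  →  s(s(s(b)))   [R1 at 1]

Reduce t₂ = g(f(s(s(f(s(s(a)), s(a)))), a), s(f(c, s(g(b, f(b, a)))))):
1. g(f(s(s(f(s(s(a)), s(a)))), a), s(f(c, s(g(b, f(b, a))))))  →  g(b, s(f(c, s(g(b, f(b, a))))))   [R3 at 1]
2. g(b, s(f(c, s(g(b, f(b, a))))))  →  s(s(f(c, s(g(b, f(b, a))))))   [R7 at ε]
3. s(s(f(c, s(g(b, f(b, a))))))  →  s(s(g(b, f(b, a))))   [R2 at 1.1]
4. s(s(g(b, f(b, a))))  →  s(s(s(f(b, a))))   [R7 at 1.1]
5. s(s(s(f(b, a))))  →  s(s(s(b)))   [R3 at 1.1.1]

yes — NF(t₁) = s(s(s(b))), NF(t₂) = s(s(s(b)))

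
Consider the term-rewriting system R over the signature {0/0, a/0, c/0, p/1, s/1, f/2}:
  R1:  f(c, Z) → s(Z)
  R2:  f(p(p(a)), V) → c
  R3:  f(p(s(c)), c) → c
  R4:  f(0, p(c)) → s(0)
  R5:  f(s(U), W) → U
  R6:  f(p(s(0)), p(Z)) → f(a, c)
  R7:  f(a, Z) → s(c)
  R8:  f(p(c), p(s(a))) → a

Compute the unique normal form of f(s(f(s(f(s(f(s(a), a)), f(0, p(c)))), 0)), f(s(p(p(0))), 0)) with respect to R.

1. f(s(f(s(f(s(f(s(a), a)), f(0, p(c)))), 0)), f(s(p(p(0))), 0))  →  f(s(f(s(f(s(a), a)), f(0, p(c)))), 0)   [R5 at ε]
2. f(s(f(s(f(s(a), a)), f(0, p(c)))), 0)  →  f(s(f(s(a), a)), f(0, p(c)))   [R5 at ε]
3. f(s(f(s(a), a)), f(0, p(c)))  →  f(s(a), a)   [R5 at ε]
4. f(s(a), a)  →  a   [R5 at ε]

a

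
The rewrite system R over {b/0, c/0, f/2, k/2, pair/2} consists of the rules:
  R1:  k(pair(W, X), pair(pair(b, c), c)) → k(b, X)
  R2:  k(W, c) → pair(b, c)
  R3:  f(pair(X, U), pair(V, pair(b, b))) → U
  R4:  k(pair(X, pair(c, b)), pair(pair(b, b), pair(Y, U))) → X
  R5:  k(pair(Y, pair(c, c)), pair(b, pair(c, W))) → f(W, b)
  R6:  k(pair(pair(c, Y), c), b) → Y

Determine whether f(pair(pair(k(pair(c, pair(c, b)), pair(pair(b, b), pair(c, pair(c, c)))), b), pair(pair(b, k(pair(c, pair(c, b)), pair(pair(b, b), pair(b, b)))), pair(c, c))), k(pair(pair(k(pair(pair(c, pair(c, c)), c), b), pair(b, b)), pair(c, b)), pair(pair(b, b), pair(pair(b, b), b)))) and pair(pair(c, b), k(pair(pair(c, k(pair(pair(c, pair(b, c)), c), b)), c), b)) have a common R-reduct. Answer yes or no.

Reduce t₁ = f(pair(pair(k(pair(c, pair(c, b)), pair(pair(b, b), pair(c, pair(c, c)))), b), pair(pair(b, k(pair(c, pair(c, b)), pair(pair(b, b), pair(b, b)))), pair(c, c))), k(pair(pair(k(pair(pair(c, pair(c, c)), c), b), pair(b, b)), pair(c, b)), pair(pair(b, b), pair(pair(b, b), b)))):
1. f(pair(pair(k(pair(c, pair(c, b)), pair(pair(b, b), pair(c, pair(c, c)))), b), pair(pair(b, k(pair(c, pair(c, b)), pair(pair(b, b), pair(b, b)))), pair(c, c))), k(pair(pair(k(pair(pair(c, pair(c, c)), c), b), pair(b, b)), pair(c, b)), pair(pair(b, b), pair(pair(b, b), b))))  →  f(pair(pair(c, b), pair(pair(b, k(pair(c, pair(c, b)), pair(pair(b, b), pair(b, b)))), pair(c, c))), k(pair(pair(k(pair(pair(c, pair(c, c)), c), b), pair(b, b)), pair(c, b)), pair(pair(b, b), pair(pair(b, b), b))))   [R4 at 1.1.1]
2. f(pair(pair(c, b), pair(pair(b, k(pair(c, pair(c, b)), pair(pair(b, b), pair(b, b)))), pair(c, c))), k(pair(pair(k(pair(pair(c, pair(c, c)), c), b), pair(b, b)), pair(c, b)), pair(pair(b, b), pair(pair(b, b), b))))  →  f(pair(pair(c, b), pair(pair(b, c), pair(c, c))), k(pair(pair(k(pair(pair(c, pair(c, c)), c), b), pair(b, b)), pair(c, b)), pair(pair(b, b), pair(pair(b, b), b))))   [R4 at 1.2.1.2]
3. f(pair(pair(c, b), pair(pair(b, c), pair(c, c))), k(pair(pair(k(pair(pair(c, pair(c, c)), c), b), pair(b, b)), pair(c, b)), pair(pair(b, b), pair(pair(b, b), b))))  →  f(pair(pair(c, b), pair(pair(b, c), pair(c, c))), pair(k(pair(pair(c, pair(c, c)), c), b), pair(b, b)))   [R4 at 2]
4. f(pair(pair(c, b), pair(pair(b, c), pair(c, c))), pair(k(pair(pair(c, pair(c, c)), c), b), pair(b, b)))  →  pair(pair(b, c), pair(c, c))   [R3 at ε]

Reduce t₂ = pair(pair(c, b), k(pair(pair(c, k(pair(pair(c, pair(b, c)), c), b)), c), b)):
1. pair(pair(c, b), k(pair(pair(c, k(pair(pair(c, pair(b, c)), c), b)), c), b))  →  pair(pair(c, b), k(pair(pair(c, pair(b, c)), c), b))   [R6 at 2]
2. pair(pair(c, b), k(pair(pair(c, pair(b, c)), c), b))  →  pair(pair(c, b), pair(b, c))   [R6 at 2]

no — NF(t₁) = pair(pair(b, c), pair(c, c)), NF(t₂) = pair(pair(c, b), pair(b, c))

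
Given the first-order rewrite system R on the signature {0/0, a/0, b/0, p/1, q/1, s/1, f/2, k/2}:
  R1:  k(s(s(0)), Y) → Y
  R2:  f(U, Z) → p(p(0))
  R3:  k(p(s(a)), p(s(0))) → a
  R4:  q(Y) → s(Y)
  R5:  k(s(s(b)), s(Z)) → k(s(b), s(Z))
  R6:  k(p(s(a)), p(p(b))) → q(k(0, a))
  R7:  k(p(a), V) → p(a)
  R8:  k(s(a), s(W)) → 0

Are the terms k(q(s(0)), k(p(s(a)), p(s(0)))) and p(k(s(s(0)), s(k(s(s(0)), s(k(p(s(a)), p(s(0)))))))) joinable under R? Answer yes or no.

no — NF(t₁) = a, NF(t₂) = p(s(s(a)))

Reduce t₁ = k(q(s(0)), k(p(s(a)), p(s(0)))):
1. k(q(s(0)), k(p(s(a)), p(s(0))))  →  k(s(s(0)), k(p(s(a)), p(s(0))))   [R4 at 1]
2. k(s(s(0)), k(p(s(a)), p(s(0))))  →  k(p(s(a)), p(s(0)))   [R1 at ε]
3. k(p(s(a)), p(s(0)))  →  a   [R3 at ε]

Reduce t₂ = p(k(s(s(0)), s(k(s(s(0)), s(k(p(s(a)), p(s(0)))))))):
1. p(k(s(s(0)), s(k(s(s(0)), s(k(p(s(a)), p(s(0))))))))  →  p(s(k(s(s(0)), s(k(p(s(a)), p(s(0)))))))   [R1 at 1]
2. p(s(k(s(s(0)), s(k(p(s(a)), p(s(0)))))))  →  p(s(s(k(p(s(a)), p(s(0))))))   [R1 at 1.1]
3. p(s(s(k(p(s(a)), p(s(0))))))  →  p(s(s(a)))   [R3 at 1.1.1]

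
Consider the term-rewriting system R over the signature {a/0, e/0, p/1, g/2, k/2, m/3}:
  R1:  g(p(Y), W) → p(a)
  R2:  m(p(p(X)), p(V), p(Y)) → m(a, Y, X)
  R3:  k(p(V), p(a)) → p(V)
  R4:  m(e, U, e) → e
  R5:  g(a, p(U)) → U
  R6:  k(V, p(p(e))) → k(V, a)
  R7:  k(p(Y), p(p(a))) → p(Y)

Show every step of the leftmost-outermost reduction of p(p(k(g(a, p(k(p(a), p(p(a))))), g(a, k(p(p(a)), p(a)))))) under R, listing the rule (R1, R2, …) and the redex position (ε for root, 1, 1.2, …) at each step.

1. p(p(k(g(a, p(k(p(a), p(p(a))))), g(a, k(p(p(a)), p(a))))))  →  p(p(k(k(p(a), p(p(a))), g(a, k(p(p(a)), p(a))))))   [R5 at 1.1.1]
2. p(p(k(k(p(a), p(p(a))), g(a, k(p(p(a)), p(a))))))  →  p(p(k(p(a), g(a, k(p(p(a)), p(a))))))   [R7 at 1.1.1]
3. p(p(k(p(a), g(a, k(p(p(a)), p(a))))))  →  p(p(k(p(a), g(a, p(p(a))))))   [R3 at 1.1.2.2]
4. p(p(k(p(a), g(a, p(p(a))))))  →  p(p(k(p(a), p(a))))   [R5 at 1.1.2]
5. p(p(k(p(a), p(a))))  →  p(p(p(a)))   [R3 at 1.1]

p(p(p(a)))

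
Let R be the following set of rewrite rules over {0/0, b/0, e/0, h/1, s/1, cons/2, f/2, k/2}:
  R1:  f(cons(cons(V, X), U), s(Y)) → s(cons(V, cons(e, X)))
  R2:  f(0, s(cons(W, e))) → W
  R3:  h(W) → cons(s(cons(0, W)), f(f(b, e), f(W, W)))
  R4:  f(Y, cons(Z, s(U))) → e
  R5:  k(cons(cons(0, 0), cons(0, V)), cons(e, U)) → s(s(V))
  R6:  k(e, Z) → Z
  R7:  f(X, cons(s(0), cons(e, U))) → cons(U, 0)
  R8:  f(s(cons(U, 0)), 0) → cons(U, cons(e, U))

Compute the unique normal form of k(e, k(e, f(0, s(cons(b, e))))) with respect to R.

1. k(e, k(e, f(0, s(cons(b, e)))))  →  k(e, f(0, s(cons(b, e))))   [R6 at ε]
2. k(e, f(0, s(cons(b, e))))  →  f(0, s(cons(b, e)))   [R6 at ε]
3. f(0, s(cons(b, e)))  →  b   [R2 at ε]

b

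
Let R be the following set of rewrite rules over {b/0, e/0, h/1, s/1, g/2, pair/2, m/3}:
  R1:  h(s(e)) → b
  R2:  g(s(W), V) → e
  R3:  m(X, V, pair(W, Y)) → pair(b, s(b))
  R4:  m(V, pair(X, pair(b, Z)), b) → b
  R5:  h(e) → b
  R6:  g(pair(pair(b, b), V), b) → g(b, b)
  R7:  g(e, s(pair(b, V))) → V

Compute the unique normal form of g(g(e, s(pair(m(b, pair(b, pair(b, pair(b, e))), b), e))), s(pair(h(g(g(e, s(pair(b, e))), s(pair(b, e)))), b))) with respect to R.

1. g(g(e, s(pair(m(b, pair(b, pair(b, pair(b, e))), b), e))), s(pair(h(g(g(e, s(pair(b, e))), s(pair(b, e)))), b)))  →  g(g(e, s(pair(b, e))), s(pair(h(g(g(e, s(pair(b, e))), s(pair(b, e)))), b)))   [R4 at 1.2.1.1]
2. g(g(e, s(pair(b, e))), s(pair(h(g(g(e, s(pair(b, e))), s(pair(b, e)))), b)))  →  g(e, s(pair(h(g(g(e, s(pair(b, e))), s(pair(b, e)))), b)))   [R7 at 1]
3. g(e, s(pair(h(g(g(e, s(pair(b, e))), s(pair(b, e)))), b)))  →  g(e, s(pair(h(g(e, s(pair(b, e)))), b)))   [R7 at 2.1.1.1.1]
4. g(e, s(pair(h(g(e, s(pair(b, e)))), b)))  →  g(e, s(pair(h(e), b)))   [R7 at 2.1.1.1]
5. g(e, s(pair(h(e), b)))  →  g(e, s(pair(b, b)))   [R5 at 2.1.1]
6. g(e, s(pair(b, b)))  →  b   [R7 at ε]

b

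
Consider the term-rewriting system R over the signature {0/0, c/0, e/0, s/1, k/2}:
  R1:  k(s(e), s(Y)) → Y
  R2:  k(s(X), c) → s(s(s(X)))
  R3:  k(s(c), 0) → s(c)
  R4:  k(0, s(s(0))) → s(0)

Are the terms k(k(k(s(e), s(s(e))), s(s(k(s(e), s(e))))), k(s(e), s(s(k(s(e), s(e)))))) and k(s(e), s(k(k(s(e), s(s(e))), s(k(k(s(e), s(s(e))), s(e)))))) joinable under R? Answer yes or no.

Reduce t₁ = k(k(k(s(e), s(s(e))), s(s(k(s(e), s(e))))), k(s(e), s(s(k(s(e), s(e)))))):
1. k(k(k(s(e), s(s(e))), s(s(k(s(e), s(e))))), k(s(e), s(s(k(s(e), s(e))))))  →  k(k(s(e), s(s(k(s(e), s(e))))), k(s(e), s(s(k(s(e), s(e))))))   [R1 at 1.1]
2. k(k(s(e), s(s(k(s(e), s(e))))), k(s(e), s(s(k(s(e), s(e))))))  →  k(s(k(s(e), s(e))), k(s(e), s(s(k(s(e), s(e))))))   [R1 at 1]
3. k(s(k(s(e), s(e))), k(s(e), s(s(k(s(e), s(e))))))  →  k(s(e), k(s(e), s(s(k(s(e), s(e))))))   [R1 at 1.1]
4. k(s(e), k(s(e), s(s(k(s(e), s(e))))))  →  k(s(e), s(k(s(e), s(e))))   [R1 at 2]
5. k(s(e), s(k(s(e), s(e))))  →  k(s(e), s(e))   [R1 at ε]
6. k(s(e), s(e))  →  e   [R1 at ε]

Reduce t₂ = k(s(e), s(k(k(s(e), s(s(e))), s(k(k(s(e), s(s(e))), s(e)))))):
1. k(s(e), s(k(k(s(e), s(s(e))), s(k(k(s(e), s(s(e))), s(e))))))  →  k(k(s(e), s(s(e))), s(k(k(s(e), s(s(e))), s(e))))   [R1 at ε]
2. k(k(s(e), s(s(e))), s(k(k(s(e), s(s(e))), s(e))))  →  k(s(e), s(k(k(s(e), s(s(e))), s(e))))   [R1 at 1]
3. k(s(e), s(k(k(s(e), s(s(e))), s(e))))  →  k(k(s(e), s(s(e))), s(e))   [R1 at ε]
4. k(k(s(e), s(s(e))), s(e))  →  k(s(e), s(e))   [R1 at 1]
5. k(s(e), s(e))  →  e   [R1 at ε]

yes — NF(t₁) = e, NF(t₂) = e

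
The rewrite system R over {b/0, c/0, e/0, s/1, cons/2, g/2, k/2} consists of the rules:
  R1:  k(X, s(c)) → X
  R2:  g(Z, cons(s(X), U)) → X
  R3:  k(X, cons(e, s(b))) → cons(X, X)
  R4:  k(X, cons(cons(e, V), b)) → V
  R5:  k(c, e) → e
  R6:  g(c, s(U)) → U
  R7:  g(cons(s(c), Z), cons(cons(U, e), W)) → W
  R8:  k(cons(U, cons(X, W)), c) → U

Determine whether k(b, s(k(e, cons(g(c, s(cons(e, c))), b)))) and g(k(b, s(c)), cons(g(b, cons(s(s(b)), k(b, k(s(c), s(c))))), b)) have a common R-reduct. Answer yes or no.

Reduce t₁ = k(b, s(k(e, cons(g(c, s(cons(e, c))), b)))):
1. k(b, s(k(e, cons(g(c, s(cons(e, c))), b))))  →  k(b, s(k(e, cons(cons(e, c), b))))   [R6 at 2.1.2.1]
2. k(b, s(k(e, cons(cons(e, c), b))))  →  k(b, s(c))   [R4 at 2.1]
3. k(b, s(c))  →  b   [R1 at ε]

Reduce t₂ = g(k(b, s(c)), cons(g(b, cons(s(s(b)), k(b, k(s(c), s(c))))), b)):
1. g(k(b, s(c)), cons(g(b, cons(s(s(b)), k(b, k(s(c), s(c))))), b))  →  g(b, cons(g(b, cons(s(s(b)), k(b, k(s(c), s(c))))), b))   [R1 at 1]
2. g(b, cons(g(b, cons(s(s(b)), k(b, k(s(c), s(c))))), b))  →  g(b, cons(s(b), b))   [R2 at 2.1]
3. g(b, cons(s(b), b))  →  b   [R2 at ε]

yes — NF(t₁) = b, NF(t₂) = b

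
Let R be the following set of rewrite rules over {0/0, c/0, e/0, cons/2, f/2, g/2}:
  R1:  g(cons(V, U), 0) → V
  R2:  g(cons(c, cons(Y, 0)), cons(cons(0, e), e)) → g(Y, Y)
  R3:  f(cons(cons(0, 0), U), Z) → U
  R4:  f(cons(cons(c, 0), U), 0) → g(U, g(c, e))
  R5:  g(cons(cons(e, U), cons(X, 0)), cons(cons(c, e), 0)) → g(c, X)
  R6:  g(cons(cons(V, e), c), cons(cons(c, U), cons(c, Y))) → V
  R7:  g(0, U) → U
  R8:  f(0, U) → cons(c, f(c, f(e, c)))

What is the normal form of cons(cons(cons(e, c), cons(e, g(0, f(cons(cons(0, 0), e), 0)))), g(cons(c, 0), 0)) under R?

1. cons(cons(cons(e, c), cons(e, g(0, f(cons(cons(0, 0), e), 0)))), g(cons(c, 0), 0))  →  cons(cons(cons(e, c), cons(e, f(cons(cons(0, 0), e), 0))), g(cons(c, 0), 0))   [R7 at 1.2.2]
2. cons(cons(cons(e, c), cons(e, f(cons(cons(0, 0), e), 0))), g(cons(c, 0), 0))  →  cons(cons(cons(e, c), cons(e, e)), g(cons(c, 0), 0))   [R3 at 1.2.2]
3. cons(cons(cons(e, c), cons(e, e)), g(cons(c, 0), 0))  →  cons(cons(cons(e, c), cons(e, e)), c)   [R1 at 2]

cons(cons(cons(e, c), cons(e, e)), c)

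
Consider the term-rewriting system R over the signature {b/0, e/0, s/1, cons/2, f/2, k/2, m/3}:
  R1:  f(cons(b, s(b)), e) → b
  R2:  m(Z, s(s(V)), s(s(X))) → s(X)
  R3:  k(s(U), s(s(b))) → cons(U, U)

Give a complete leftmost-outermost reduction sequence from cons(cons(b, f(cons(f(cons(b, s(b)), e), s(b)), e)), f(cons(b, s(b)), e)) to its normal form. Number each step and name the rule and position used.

cons(cons(b, b), b)

1. cons(cons(b, f(cons(f(cons(b, s(b)), e), s(b)), e)), f(cons(b, s(b)), e))  →  cons(cons(b, f(cons(b, s(b)), e)), f(cons(b, s(b)), e))   [R1 at 1.2.1.1]
2. cons(cons(b, f(cons(b, s(b)), e)), f(cons(b, s(b)), e))  →  cons(cons(b, b), f(cons(b, s(b)), e))   [R1 at 1.2]
3. cons(cons(b, b), f(cons(b, s(b)), e))  →  cons(cons(b, b), b)   [R1 at 2]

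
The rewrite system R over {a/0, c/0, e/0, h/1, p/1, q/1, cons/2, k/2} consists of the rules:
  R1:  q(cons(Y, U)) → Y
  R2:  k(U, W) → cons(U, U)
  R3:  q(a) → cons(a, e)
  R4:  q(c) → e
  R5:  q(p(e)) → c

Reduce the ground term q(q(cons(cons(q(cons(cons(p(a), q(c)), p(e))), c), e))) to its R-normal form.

1. q(q(cons(cons(q(cons(cons(p(a), q(c)), p(e))), c), e)))  →  q(cons(q(cons(cons(p(a), q(c)), p(e))), c))   [R1 at 1]
2. q(cons(q(cons(cons(p(a), q(c)), p(e))), c))  →  q(cons(cons(p(a), q(c)), p(e)))   [R1 at ε]
3. q(cons(cons(p(a), q(c)), p(e)))  →  cons(p(a), q(c))   [R1 at ε]
4. cons(p(a), q(c))  →  cons(p(a), e)   [R4 at 2]

cons(p(a), e)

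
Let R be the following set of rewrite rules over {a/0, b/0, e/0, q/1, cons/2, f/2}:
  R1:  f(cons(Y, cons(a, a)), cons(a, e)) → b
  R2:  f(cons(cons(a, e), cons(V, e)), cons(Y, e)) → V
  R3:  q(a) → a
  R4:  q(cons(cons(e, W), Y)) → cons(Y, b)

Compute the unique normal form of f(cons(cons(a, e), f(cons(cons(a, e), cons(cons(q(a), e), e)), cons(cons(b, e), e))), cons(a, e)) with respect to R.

a

1. f(cons(cons(a, e), f(cons(cons(a, e), cons(cons(q(a), e), e)), cons(cons(b, e), e))), cons(a, e))  →  f(cons(cons(a, e), cons(q(a), e)), cons(a, e))   [R2 at 1.2]
2. f(cons(cons(a, e), cons(q(a), e)), cons(a, e))  →  q(a)   [R2 at ε]
3. q(a)  →  a   [R3 at ε]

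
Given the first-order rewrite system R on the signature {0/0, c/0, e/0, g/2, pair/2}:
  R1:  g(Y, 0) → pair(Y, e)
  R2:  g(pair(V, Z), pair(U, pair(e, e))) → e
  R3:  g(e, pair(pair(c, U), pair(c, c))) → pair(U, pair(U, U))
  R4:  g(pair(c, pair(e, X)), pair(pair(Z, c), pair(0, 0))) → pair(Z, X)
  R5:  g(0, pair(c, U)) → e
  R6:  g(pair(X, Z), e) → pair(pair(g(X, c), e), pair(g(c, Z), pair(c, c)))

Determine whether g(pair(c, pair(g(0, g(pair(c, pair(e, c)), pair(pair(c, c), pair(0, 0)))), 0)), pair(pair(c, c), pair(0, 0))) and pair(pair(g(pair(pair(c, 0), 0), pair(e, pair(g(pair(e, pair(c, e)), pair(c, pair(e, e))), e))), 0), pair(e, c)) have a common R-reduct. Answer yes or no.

Reduce t₁ = g(pair(c, pair(g(0, g(pair(c, pair(e, c)), pair(pair(c, c), pair(0, 0)))), 0)), pair(pair(c, c), pair(0, 0))):
1. g(pair(c, pair(g(0, g(pair(c, pair(e, c)), pair(pair(c, c), pair(0, 0)))), 0)), pair(pair(c, c), pair(0, 0)))  →  g(pair(c, pair(g(0, pair(c, c)), 0)), pair(pair(c, c), pair(0, 0)))   [R4 at 1.2.1.2]
2. g(pair(c, pair(g(0, pair(c, c)), 0)), pair(pair(c, c), pair(0, 0)))  →  g(pair(c, pair(e, 0)), pair(pair(c, c), pair(0, 0)))   [R5 at 1.2.1]
3. g(pair(c, pair(e, 0)), pair(pair(c, c), pair(0, 0)))  →  pair(c, 0)   [R4 at ε]

Reduce t₂ = pair(pair(g(pair(pair(c, 0), 0), pair(e, pair(g(pair(e, pair(c, e)), pair(c, pair(e, e))), e))), 0), pair(e, c)):
1. pair(pair(g(pair(pair(c, 0), 0), pair(e, pair(g(pair(e, pair(c, e)), pair(c, pair(e, e))), e))), 0), pair(e, c))  →  pair(pair(g(pair(pair(c, 0), 0), pair(e, pair(e, e))), 0), pair(e, c))   [R2 at 1.1.2.2.1]
2. pair(pair(g(pair(pair(c, 0), 0), pair(e, pair(e, e))), 0), pair(e, c))  →  pair(pair(e, 0), pair(e, c))   [R2 at 1.1]

no — NF(t₁) = pair(c, 0), NF(t₂) = pair(pair(e, 0), pair(e, c))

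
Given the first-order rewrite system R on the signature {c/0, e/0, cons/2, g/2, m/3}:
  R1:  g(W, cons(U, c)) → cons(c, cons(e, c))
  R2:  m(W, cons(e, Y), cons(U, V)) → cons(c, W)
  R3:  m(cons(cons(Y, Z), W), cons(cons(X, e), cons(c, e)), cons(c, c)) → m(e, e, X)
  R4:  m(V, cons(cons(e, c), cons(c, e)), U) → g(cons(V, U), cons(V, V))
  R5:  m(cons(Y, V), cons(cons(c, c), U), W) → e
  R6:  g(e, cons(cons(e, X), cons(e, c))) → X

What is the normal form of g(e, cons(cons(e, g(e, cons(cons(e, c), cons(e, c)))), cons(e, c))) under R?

1. g(e, cons(cons(e, g(e, cons(cons(e, c), cons(e, c)))), cons(e, c)))  →  g(e, cons(cons(e, c), cons(e, c)))   [R6 at ε]
2. g(e, cons(cons(e, c), cons(e, c)))  →  c   [R6 at ε]

c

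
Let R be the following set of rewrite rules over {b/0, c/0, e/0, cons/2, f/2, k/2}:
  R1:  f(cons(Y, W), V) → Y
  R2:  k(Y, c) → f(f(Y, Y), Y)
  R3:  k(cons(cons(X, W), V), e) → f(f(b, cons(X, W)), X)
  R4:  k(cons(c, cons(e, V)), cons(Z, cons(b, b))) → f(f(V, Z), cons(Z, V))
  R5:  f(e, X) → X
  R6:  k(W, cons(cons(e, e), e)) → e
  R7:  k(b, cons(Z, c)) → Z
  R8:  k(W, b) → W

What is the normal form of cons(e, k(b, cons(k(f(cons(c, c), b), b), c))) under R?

cons(e, c)

1. cons(e, k(b, cons(k(f(cons(c, c), b), b), c)))  →  cons(e, k(f(cons(c, c), b), b))   [R7 at 2]
2. cons(e, k(f(cons(c, c), b), b))  →  cons(e, f(cons(c, c), b))   [R8 at 2]
3. cons(e, f(cons(c, c), b))  →  cons(e, c)   [R1 at 2]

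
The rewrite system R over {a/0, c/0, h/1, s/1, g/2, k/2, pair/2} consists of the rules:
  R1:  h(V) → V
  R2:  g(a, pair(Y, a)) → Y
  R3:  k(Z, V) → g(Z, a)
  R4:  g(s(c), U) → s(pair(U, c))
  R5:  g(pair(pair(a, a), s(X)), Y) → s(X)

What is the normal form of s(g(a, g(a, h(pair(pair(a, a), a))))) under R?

1. s(g(a, g(a, h(pair(pair(a, a), a)))))  →  s(g(a, g(a, pair(pair(a, a), a))))   [R1 at 1.2.2]
2. s(g(a, g(a, pair(pair(a, a), a))))  →  s(g(a, pair(a, a)))   [R2 at 1.2]
3. s(g(a, pair(a, a)))  →  s(a)   [R2 at 1]

s(a)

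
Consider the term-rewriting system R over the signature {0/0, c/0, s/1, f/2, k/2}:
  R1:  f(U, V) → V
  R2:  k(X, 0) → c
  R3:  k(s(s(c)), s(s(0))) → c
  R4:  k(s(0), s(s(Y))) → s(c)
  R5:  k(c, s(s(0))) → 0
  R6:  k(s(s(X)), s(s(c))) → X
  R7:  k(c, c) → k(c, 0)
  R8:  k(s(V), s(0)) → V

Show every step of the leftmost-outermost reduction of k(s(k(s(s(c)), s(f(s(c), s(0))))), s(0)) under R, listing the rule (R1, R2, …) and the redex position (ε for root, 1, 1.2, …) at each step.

1. k(s(k(s(s(c)), s(f(s(c), s(0))))), s(0))  →  k(s(s(c)), s(f(s(c), s(0))))   [R8 at ε]
2. k(s(s(c)), s(f(s(c), s(0))))  →  k(s(s(c)), s(s(0)))   [R1 at 2.1]
3. k(s(s(c)), s(s(0)))  →  c   [R3 at ε]

c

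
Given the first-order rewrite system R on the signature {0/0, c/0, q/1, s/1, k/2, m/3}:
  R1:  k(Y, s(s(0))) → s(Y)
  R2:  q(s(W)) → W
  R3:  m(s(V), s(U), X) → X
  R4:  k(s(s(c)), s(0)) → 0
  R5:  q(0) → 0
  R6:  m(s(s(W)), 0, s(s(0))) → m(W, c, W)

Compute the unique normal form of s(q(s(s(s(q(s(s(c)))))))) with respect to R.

s(s(s(s(c))))

1. s(q(s(s(s(q(s(s(c))))))))  →  s(s(s(q(s(s(c))))))   [R2 at 1]
2. s(s(s(q(s(s(c))))))  →  s(s(s(s(c))))   [R2 at 1.1.1]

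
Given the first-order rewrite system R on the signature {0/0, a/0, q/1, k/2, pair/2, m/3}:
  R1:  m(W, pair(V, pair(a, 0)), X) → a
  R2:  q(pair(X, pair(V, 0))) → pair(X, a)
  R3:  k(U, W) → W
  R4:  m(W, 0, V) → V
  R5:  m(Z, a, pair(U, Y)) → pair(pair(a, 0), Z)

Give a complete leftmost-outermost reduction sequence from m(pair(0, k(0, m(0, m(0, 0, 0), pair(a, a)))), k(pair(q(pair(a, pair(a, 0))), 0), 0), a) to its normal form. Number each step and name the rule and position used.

1. m(pair(0, k(0, m(0, m(0, 0, 0), pair(a, a)))), k(pair(q(pair(a, pair(a, 0))), 0), 0), a)  →  m(pair(0, m(0, m(0, 0, 0), pair(a, a))), k(pair(q(pair(a, pair(a, 0))), 0), 0), a)   [R3 at 1.2]
2. m(pair(0, m(0, m(0, 0, 0), pair(a, a))), k(pair(q(pair(a, pair(a, 0))), 0), 0), a)  →  m(pair(0, m(0, 0, pair(a, a))), k(pair(q(pair(a, pair(a, 0))), 0), 0), a)   [R4 at 1.2.2]
3. m(pair(0, m(0, 0, pair(a, a))), k(pair(q(pair(a, pair(a, 0))), 0), 0), a)  →  m(pair(0, pair(a, a)), k(pair(q(pair(a, pair(a, 0))), 0), 0), a)   [R4 at 1.2]
4. m(pair(0, pair(a, a)), k(pair(q(pair(a, pair(a, 0))), 0), 0), a)  →  m(pair(0, pair(a, a)), 0, a)   [R3 at 2]
5. m(pair(0, pair(a, a)), 0, a)  →  a   [R4 at ε]

a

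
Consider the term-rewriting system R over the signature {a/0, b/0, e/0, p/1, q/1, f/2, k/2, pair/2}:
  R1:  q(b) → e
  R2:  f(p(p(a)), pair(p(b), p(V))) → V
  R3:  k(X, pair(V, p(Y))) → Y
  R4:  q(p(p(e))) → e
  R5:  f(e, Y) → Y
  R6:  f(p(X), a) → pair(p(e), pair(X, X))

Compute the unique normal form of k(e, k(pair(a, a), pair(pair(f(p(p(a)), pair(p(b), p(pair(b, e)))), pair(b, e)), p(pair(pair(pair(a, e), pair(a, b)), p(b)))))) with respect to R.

b

1. k(e, k(pair(a, a), pair(pair(f(p(p(a)), pair(p(b), p(pair(b, e)))), pair(b, e)), p(pair(pair(pair(a, e), pair(a, b)), p(b))))))  →  k(e, pair(pair(pair(a, e), pair(a, b)), p(b)))   [R3 at 2]
2. k(e, pair(pair(pair(a, e), pair(a, b)), p(b)))  →  b   [R3 at ε]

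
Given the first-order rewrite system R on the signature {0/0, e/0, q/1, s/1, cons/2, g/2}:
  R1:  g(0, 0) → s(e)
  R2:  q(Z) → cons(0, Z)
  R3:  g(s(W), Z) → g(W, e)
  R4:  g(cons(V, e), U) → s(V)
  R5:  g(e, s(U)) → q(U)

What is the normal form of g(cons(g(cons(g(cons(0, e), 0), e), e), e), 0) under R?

1. g(cons(g(cons(g(cons(0, e), 0), e), e), e), 0)  →  s(g(cons(g(cons(0, e), 0), e), e))   [R4 at ε]
2. s(g(cons(g(cons(0, e), 0), e), e))  →  s(s(g(cons(0, e), 0)))   [R4 at 1]
3. s(s(g(cons(0, e), 0)))  →  s(s(s(0)))   [R4 at 1.1]

s(s(s(0)))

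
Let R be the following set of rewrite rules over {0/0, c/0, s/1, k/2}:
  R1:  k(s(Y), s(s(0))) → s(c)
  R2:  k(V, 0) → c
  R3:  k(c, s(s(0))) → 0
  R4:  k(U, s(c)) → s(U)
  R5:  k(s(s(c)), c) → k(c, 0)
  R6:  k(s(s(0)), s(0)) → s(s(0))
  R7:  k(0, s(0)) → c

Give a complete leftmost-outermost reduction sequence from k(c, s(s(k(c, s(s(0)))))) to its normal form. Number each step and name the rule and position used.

0

1. k(c, s(s(k(c, s(s(0))))))  →  k(c, s(s(0)))   [R3 at 2.1.1]
2. k(c, s(s(0)))  →  0   [R3 at ε]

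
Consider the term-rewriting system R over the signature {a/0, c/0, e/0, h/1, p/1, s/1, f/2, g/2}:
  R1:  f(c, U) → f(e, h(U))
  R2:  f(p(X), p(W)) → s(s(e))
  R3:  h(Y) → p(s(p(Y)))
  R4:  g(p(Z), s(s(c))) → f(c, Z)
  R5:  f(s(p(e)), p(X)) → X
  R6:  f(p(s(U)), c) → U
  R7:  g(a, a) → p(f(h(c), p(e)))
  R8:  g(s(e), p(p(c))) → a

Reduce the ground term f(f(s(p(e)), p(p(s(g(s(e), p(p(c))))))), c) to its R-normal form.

1. f(f(s(p(e)), p(p(s(g(s(e), p(p(c))))))), c)  →  f(p(s(g(s(e), p(p(c))))), c)   [R5 at 1]
2. f(p(s(g(s(e), p(p(c))))), c)  →  g(s(e), p(p(c)))   [R6 at ε]
3. g(s(e), p(p(c)))  →  a   [R8 at ε]

a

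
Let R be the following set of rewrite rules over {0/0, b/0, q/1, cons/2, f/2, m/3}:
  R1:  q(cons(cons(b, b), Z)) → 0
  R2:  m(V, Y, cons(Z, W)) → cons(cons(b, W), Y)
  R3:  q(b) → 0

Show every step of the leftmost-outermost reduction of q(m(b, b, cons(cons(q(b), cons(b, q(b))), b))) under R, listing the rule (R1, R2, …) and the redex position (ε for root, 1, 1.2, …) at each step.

1. q(m(b, b, cons(cons(q(b), cons(b, q(b))), b)))  →  q(cons(cons(b, b), b))   [R2 at 1]
2. q(cons(cons(b, b), b))  →  0   [R1 at ε]

0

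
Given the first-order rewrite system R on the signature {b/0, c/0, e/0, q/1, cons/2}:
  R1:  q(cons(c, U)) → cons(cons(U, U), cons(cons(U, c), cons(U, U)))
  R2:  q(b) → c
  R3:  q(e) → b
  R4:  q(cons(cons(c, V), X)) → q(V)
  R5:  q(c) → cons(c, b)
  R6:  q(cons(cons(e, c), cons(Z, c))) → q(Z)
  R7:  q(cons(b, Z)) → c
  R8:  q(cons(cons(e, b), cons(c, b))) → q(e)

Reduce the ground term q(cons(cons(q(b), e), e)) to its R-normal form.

1. q(cons(cons(q(b), e), e))  →  q(cons(cons(c, e), e))   [R2 at 1.1.1]
2. q(cons(cons(c, e), e))  →  q(e)   [R4 at ε]
3. q(e)  →  b   [R3 at ε]

b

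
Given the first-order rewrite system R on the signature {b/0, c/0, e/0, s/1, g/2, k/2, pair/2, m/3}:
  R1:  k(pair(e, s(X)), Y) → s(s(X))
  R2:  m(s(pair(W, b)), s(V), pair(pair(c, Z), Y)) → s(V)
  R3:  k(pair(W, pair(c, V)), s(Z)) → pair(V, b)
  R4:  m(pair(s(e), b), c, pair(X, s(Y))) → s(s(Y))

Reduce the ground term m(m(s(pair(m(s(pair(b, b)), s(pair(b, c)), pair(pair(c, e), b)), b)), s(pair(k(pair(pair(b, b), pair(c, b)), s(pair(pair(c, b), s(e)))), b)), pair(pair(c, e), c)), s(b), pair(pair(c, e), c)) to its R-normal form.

s(b)

1. m(m(s(pair(m(s(pair(b, b)), s(pair(b, c)), pair(pair(c, e), b)), b)), s(pair(k(pair(pair(b, b), pair(c, b)), s(pair(pair(c, b), s(e)))), b)), pair(pair(c, e), c)), s(b), pair(pair(c, e), c))  →  m(s(pair(k(pair(pair(b, b), pair(c, b)), s(pair(pair(c, b), s(e)))), b)), s(b), pair(pair(c, e), c))   [R2 at 1]
2. m(s(pair(k(pair(pair(b, b), pair(c, b)), s(pair(pair(c, b), s(e)))), b)), s(b), pair(pair(c, e), c))  →  s(b)   [R2 at ε]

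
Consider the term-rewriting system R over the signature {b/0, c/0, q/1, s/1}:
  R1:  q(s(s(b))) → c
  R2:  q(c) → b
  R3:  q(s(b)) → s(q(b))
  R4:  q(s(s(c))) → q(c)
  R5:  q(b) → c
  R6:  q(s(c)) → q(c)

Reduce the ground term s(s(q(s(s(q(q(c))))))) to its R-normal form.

1. s(s(q(s(s(q(q(c)))))))  →  s(s(q(s(s(q(b))))))   [R2 at 1.1.1.1.1.1]
2. s(s(q(s(s(q(b))))))  →  s(s(q(s(s(c)))))   [R5 at 1.1.1.1.1]
3. s(s(q(s(s(c)))))  →  s(s(q(c)))   [R4 at 1.1]
4. s(s(q(c)))  →  s(s(b))   [R2 at 1.1]

s(s(b))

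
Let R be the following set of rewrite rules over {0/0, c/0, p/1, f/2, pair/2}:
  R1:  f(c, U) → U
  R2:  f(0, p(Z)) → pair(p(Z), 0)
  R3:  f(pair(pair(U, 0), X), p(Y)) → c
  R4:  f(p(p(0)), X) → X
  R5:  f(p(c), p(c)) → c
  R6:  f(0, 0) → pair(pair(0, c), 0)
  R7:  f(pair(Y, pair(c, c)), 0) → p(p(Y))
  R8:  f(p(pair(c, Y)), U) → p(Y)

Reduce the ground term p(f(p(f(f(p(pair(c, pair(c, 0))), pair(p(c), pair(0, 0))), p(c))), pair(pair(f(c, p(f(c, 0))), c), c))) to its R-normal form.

1. p(f(p(f(f(p(pair(c, pair(c, 0))), pair(p(c), pair(0, 0))), p(c))), pair(pair(f(c, p(f(c, 0))), c), c)))  →  p(f(p(f(p(pair(c, 0)), p(c))), pair(pair(f(c, p(f(c, 0))), c), c)))   [R8 at 1.1.1.1]
2. p(f(p(f(p(pair(c, 0)), p(c))), pair(pair(f(c, p(f(c, 0))), c), c)))  →  p(f(p(p(0)), pair(pair(f(c, p(f(c, 0))), c), c)))   [R8 at 1.1.1]
3. p(f(p(p(0)), pair(pair(f(c, p(f(c, 0))), c), c)))  →  p(pair(pair(f(c, p(f(c, 0))), c), c))   [R4 at 1]
4. p(pair(pair(f(c, p(f(c, 0))), c), c))  →  p(pair(pair(p(f(c, 0)), c), c))   [R1 at 1.1.1]
5. p(pair(pair(p(f(c, 0)), c), c))  →  p(pair(pair(p(0), c), c))   [R1 at 1.1.1.1]

p(pair(pair(p(0), c), c))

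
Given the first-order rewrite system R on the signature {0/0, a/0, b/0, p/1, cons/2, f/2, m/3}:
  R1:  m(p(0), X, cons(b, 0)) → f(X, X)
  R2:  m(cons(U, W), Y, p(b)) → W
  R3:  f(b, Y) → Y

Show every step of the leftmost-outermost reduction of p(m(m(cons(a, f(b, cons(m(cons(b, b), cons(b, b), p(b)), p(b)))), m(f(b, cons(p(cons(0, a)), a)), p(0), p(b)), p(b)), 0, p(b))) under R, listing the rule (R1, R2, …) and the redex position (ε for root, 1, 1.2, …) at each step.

1. p(m(m(cons(a, f(b, cons(m(cons(b, b), cons(b, b), p(b)), p(b)))), m(f(b, cons(p(cons(0, a)), a)), p(0), p(b)), p(b)), 0, p(b)))  →  p(m(f(b, cons(m(cons(b, b), cons(b, b), p(b)), p(b))), 0, p(b)))   [R2 at 1.1]
2. p(m(f(b, cons(m(cons(b, b), cons(b, b), p(b)), p(b))), 0, p(b)))  →  p(m(cons(m(cons(b, b), cons(b, b), p(b)), p(b)), 0, p(b)))   [R3 at 1.1]
3. p(m(cons(m(cons(b, b), cons(b, b), p(b)), p(b)), 0, p(b)))  →  p(p(b))   [R2 at 1]

p(p(b))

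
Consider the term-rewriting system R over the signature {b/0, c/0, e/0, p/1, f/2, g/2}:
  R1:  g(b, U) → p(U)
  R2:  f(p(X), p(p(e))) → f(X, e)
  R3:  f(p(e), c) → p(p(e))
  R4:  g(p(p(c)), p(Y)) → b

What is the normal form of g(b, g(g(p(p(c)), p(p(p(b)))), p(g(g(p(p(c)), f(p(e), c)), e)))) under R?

p(p(p(p(e))))

1. g(b, g(g(p(p(c)), p(p(p(b)))), p(g(g(p(p(c)), f(p(e), c)), e))))  →  p(g(g(p(p(c)), p(p(p(b)))), p(g(g(p(p(c)), f(p(e), c)), e))))   [R1 at ε]
2. p(g(g(p(p(c)), p(p(p(b)))), p(g(g(p(p(c)), f(p(e), c)), e))))  →  p(g(b, p(g(g(p(p(c)), f(p(e), c)), e))))   [R4 at 1.1]
3. p(g(b, p(g(g(p(p(c)), f(p(e), c)), e))))  →  p(p(p(g(g(p(p(c)), f(p(e), c)), e))))   [R1 at 1]
4. p(p(p(g(g(p(p(c)), f(p(e), c)), e))))  →  p(p(p(g(g(p(p(c)), p(p(e))), e))))   [R3 at 1.1.1.1.2]
5. p(p(p(g(g(p(p(c)), p(p(e))), e))))  →  p(p(p(g(b, e))))   [R4 at 1.1.1.1]
6. p(p(p(g(b, e))))  →  p(p(p(p(e))))   [R1 at 1.1.1]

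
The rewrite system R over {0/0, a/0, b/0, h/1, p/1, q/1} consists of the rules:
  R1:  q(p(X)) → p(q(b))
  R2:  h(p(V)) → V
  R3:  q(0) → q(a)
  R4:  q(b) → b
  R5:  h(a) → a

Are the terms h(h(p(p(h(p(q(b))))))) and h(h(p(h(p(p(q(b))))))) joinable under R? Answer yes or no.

yes — NF(t₁) = b, NF(t₂) = b

Reduce t₁ = h(h(p(p(h(p(q(b))))))):
1. h(h(p(p(h(p(q(b)))))))  →  h(p(h(p(q(b)))))   [R2 at 1]
2. h(p(h(p(q(b)))))  →  h(p(q(b)))   [R2 at ε]
3. h(p(q(b)))  →  q(b)   [R2 at ε]
4. q(b)  →  b   [R4 at ε]

Reduce t₂ = h(h(p(h(p(p(q(b))))))):
1. h(h(p(h(p(p(q(b)))))))  →  h(h(p(p(q(b)))))   [R2 at 1]
2. h(h(p(p(q(b)))))  →  h(p(q(b)))   [R2 at 1]
3. h(p(q(b)))  →  q(b)   [R2 at ε]
4. q(b)  →  b   [R4 at ε]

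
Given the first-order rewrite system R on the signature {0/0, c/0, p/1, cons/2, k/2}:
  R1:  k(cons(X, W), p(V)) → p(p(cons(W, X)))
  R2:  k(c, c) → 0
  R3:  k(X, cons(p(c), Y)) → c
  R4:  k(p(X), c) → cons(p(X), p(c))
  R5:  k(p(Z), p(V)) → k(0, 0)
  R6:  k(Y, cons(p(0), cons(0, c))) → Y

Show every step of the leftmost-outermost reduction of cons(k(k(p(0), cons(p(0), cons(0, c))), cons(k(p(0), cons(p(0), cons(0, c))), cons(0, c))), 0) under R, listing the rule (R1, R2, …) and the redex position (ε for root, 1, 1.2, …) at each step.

cons(p(0), 0)

1. cons(k(k(p(0), cons(p(0), cons(0, c))), cons(k(p(0), cons(p(0), cons(0, c))), cons(0, c))), 0)  →  cons(k(p(0), cons(k(p(0), cons(p(0), cons(0, c))), cons(0, c))), 0)   [R6 at 1.1]
2. cons(k(p(0), cons(k(p(0), cons(p(0), cons(0, c))), cons(0, c))), 0)  →  cons(k(p(0), cons(p(0), cons(0, c))), 0)   [R6 at 1.2.1]
3. cons(k(p(0), cons(p(0), cons(0, c))), 0)  →  cons(p(0), 0)   [R6 at 1]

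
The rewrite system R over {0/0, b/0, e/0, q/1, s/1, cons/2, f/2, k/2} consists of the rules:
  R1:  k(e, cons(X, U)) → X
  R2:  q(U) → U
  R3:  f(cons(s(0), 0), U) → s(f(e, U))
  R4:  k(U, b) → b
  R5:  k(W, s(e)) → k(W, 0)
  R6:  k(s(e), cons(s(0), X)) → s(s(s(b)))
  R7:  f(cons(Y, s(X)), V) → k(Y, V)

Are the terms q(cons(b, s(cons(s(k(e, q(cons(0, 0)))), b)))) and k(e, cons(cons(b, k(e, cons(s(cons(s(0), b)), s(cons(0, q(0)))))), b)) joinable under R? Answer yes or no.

Reduce t₁ = q(cons(b, s(cons(s(k(e, q(cons(0, 0)))), b)))):
1. q(cons(b, s(cons(s(k(e, q(cons(0, 0)))), b))))  →  cons(b, s(cons(s(k(e, q(cons(0, 0)))), b)))   [R2 at ε]
2. cons(b, s(cons(s(k(e, q(cons(0, 0)))), b)))  →  cons(b, s(cons(s(k(e, cons(0, 0))), b)))   [R2 at 2.1.1.1.2]
3. cons(b, s(cons(s(k(e, cons(0, 0))), b)))  →  cons(b, s(cons(s(0), b)))   [R1 at 2.1.1.1]

Reduce t₂ = k(e, cons(cons(b, k(e, cons(s(cons(s(0), b)), s(cons(0, q(0)))))), b)):
1. k(e, cons(cons(b, k(e, cons(s(cons(s(0), b)), s(cons(0, q(0)))))), b))  →  cons(b, k(e, cons(s(cons(s(0), b)), s(cons(0, q(0))))))   [R1 at ε]
2. cons(b, k(e, cons(s(cons(s(0), b)), s(cons(0, q(0))))))  →  cons(b, s(cons(s(0), b)))   [R1 at 2]

yes — NF(t₁) = cons(b, s(cons(s(0), b))), NF(t₂) = cons(b, s(cons(s(0), b)))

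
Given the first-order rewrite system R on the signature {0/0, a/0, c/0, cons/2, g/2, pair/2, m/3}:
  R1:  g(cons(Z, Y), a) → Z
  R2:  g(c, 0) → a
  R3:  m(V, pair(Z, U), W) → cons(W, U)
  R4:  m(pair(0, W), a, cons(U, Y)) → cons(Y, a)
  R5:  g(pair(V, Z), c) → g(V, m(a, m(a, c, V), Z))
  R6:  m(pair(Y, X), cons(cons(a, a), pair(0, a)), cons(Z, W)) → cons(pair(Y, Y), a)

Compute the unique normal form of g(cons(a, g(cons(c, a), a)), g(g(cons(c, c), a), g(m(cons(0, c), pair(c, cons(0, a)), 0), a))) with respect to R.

a

1. g(cons(a, g(cons(c, a), a)), g(g(cons(c, c), a), g(m(cons(0, c), pair(c, cons(0, a)), 0), a)))  →  g(cons(a, c), g(g(cons(c, c), a), g(m(cons(0, c), pair(c, cons(0, a)), 0), a)))   [R1 at 1.2]
2. g(cons(a, c), g(g(cons(c, c), a), g(m(cons(0, c), pair(c, cons(0, a)), 0), a)))  →  g(cons(a, c), g(c, g(m(cons(0, c), pair(c, cons(0, a)), 0), a)))   [R1 at 2.1]
3. g(cons(a, c), g(c, g(m(cons(0, c), pair(c, cons(0, a)), 0), a)))  →  g(cons(a, c), g(c, g(cons(0, cons(0, a)), a)))   [R3 at 2.2.1]
4. g(cons(a, c), g(c, g(cons(0, cons(0, a)), a)))  →  g(cons(a, c), g(c, 0))   [R1 at 2.2]
5. g(cons(a, c), g(c, 0))  →  g(cons(a, c), a)   [R2 at 2]
6. g(cons(a, c), a)  →  a   [R1 at ε]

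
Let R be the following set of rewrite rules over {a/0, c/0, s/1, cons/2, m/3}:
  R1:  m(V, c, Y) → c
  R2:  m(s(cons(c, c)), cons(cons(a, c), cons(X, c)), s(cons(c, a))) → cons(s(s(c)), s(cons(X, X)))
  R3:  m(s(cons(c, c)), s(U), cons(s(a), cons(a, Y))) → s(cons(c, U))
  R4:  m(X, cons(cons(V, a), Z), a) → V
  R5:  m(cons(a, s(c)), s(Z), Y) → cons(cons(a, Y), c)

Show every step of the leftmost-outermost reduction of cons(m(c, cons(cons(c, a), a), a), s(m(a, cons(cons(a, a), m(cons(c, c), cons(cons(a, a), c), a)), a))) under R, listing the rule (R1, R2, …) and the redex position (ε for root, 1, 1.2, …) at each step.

cons(c, s(a))

1. cons(m(c, cons(cons(c, a), a), a), s(m(a, cons(cons(a, a), m(cons(c, c), cons(cons(a, a), c), a)), a)))  →  cons(c, s(m(a, cons(cons(a, a), m(cons(c, c), cons(cons(a, a), c), a)), a)))   [R4 at 1]
2. cons(c, s(m(a, cons(cons(a, a), m(cons(c, c), cons(cons(a, a), c), a)), a)))  →  cons(c, s(a))   [R4 at 2.1]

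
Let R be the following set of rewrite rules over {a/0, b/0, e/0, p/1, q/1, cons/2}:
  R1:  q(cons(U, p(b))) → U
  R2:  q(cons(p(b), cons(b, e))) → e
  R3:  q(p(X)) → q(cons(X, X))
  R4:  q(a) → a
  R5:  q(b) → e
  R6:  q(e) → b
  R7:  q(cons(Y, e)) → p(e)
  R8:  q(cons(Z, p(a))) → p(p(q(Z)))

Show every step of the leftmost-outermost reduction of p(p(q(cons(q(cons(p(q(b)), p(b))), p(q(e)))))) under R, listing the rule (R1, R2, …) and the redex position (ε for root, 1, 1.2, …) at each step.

1. p(p(q(cons(q(cons(p(q(b)), p(b))), p(q(e))))))  →  p(p(q(cons(p(q(b)), p(q(e))))))   [R1 at 1.1.1.1]
2. p(p(q(cons(p(q(b)), p(q(e))))))  →  p(p(q(cons(p(e), p(q(e))))))   [R5 at 1.1.1.1.1]
3. p(p(q(cons(p(e), p(q(e))))))  →  p(p(q(cons(p(e), p(b)))))   [R6 at 1.1.1.2.1]
4. p(p(q(cons(p(e), p(b)))))  →  p(p(p(e)))   [R1 at 1.1]

p(p(p(e)))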